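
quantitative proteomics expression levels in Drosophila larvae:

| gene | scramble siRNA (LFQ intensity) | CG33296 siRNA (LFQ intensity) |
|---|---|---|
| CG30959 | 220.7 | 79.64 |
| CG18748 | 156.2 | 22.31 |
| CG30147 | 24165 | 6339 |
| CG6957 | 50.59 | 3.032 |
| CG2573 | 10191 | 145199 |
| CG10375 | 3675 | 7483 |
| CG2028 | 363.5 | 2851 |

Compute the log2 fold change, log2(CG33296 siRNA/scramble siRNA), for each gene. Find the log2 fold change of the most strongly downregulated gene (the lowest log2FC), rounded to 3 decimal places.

-4.061

log2(79.64/220.7) = -1.471  (CG30959)
log2(22.31/156.2) = -2.808  (CG18748)
log2(6339/24165) = -1.931  (CG30147)
log2(3.032/50.59) = -4.061  (CG6957)
log2(145199/10191) = 3.833  (CG2573)
log2(7483/3675) = 1.026  (CG10375)
log2(2851/363.5) = 2.971  (CG2028)
CG6957 is most strongly downregulated.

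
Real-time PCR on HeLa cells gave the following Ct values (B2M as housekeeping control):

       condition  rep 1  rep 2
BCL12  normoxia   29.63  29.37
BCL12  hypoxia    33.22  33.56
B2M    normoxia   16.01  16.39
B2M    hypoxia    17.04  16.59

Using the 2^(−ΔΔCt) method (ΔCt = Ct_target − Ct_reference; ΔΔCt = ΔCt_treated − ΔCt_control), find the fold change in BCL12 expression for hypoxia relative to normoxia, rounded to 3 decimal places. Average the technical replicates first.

0.103

Mean Ct: BCL12 normoxia 29.500; BCL12 hypoxia 33.390; B2M normoxia 16.200; B2M hypoxia 16.815
ΔCt(normoxia) = 29.500 − 16.200 = 13.300
ΔCt(hypoxia) = 33.390 − 16.815 = 16.575
ΔΔCt = 16.575 − 13.300 = 3.275
Fold change = 2^(−3.275) = 0.1033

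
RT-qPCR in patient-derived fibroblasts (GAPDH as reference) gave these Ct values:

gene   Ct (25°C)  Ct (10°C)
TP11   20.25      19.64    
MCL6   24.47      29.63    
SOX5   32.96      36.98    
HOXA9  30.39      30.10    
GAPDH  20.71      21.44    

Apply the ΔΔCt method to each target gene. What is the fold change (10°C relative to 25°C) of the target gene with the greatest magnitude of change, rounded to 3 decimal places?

TP11: ΔΔCt = (19.64−21.44) − (20.25−20.71) = -1.80 − (-0.46) = -1.34; fold change = 2^1.34 = 2.532
MCL6: ΔΔCt = (29.63−21.44) − (24.47−20.71) = 8.19 − 3.76 = 4.43; fold change = 2^-4.43 = 0.046
SOX5: ΔΔCt = (36.98−21.44) − (32.96−20.71) = 15.54 − 12.25 = 3.29; fold change = 2^-3.29 = 0.102
HOXA9: ΔΔCt = (30.10−21.44) − (30.39−20.71) = 8.66 − 9.68 = -1.02; fold change = 2^1.02 = 2.028
MCL6 has the largest |ΔΔCt| = 4.43.

0.046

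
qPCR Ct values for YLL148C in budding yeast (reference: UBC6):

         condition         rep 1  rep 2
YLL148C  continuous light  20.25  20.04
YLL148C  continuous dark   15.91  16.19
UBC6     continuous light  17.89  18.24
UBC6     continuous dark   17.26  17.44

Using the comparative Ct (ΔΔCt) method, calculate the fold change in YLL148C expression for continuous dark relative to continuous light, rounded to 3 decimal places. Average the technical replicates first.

10.411

Mean Ct: YLL148C continuous light 20.145; YLL148C continuous dark 16.050; UBC6 continuous light 18.065; UBC6 continuous dark 17.350
ΔCt(continuous light) = 20.145 − 18.065 = 2.080
ΔCt(continuous dark) = 16.050 − 17.350 = -1.300
ΔΔCt = -1.300 − 2.080 = -3.380
Fold change = 2^(−(-3.380)) = 2^3.380 = 10.4107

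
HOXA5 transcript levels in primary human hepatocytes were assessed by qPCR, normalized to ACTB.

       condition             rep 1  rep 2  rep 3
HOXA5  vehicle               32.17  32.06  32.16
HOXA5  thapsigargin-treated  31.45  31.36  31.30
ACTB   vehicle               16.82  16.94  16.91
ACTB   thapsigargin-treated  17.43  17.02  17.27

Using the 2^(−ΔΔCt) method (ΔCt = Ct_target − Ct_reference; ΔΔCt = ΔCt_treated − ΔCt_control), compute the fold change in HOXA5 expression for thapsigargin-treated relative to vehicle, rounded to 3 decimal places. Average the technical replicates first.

Mean Ct: HOXA5 vehicle 32.130; HOXA5 thapsigargin-treated 31.370; ACTB vehicle 16.890; ACTB thapsigargin-treated 17.240
ΔCt(vehicle) = 32.130 − 16.890 = 15.240
ΔCt(thapsigargin-treated) = 31.370 − 17.240 = 14.130
ΔΔCt = 14.130 − 15.240 = -1.110
Fold change = 2^(−(-1.110)) = 2^1.110 = 2.1585

2.158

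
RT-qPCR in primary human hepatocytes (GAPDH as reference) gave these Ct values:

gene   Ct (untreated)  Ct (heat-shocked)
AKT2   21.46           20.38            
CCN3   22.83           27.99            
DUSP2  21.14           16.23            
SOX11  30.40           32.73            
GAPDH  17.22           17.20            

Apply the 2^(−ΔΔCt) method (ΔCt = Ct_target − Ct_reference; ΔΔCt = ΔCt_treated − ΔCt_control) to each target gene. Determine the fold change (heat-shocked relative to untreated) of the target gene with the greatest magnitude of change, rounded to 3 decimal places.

0.028

AKT2: ΔΔCt = (20.38−17.20) − (21.46−17.22) = 3.18 − 4.24 = -1.06; fold change = 2^1.06 = 2.085
CCN3: ΔΔCt = (27.99−17.20) − (22.83−17.22) = 10.79 − 5.61 = 5.18; fold change = 2^-5.18 = 0.028
DUSP2: ΔΔCt = (16.23−17.20) − (21.14−17.22) = -0.97 − 3.92 = -4.89; fold change = 2^4.89 = 29.651
SOX11: ΔΔCt = (32.73−17.20) − (30.40−17.22) = 15.53 − 13.18 = 2.35; fold change = 2^-2.35 = 0.196
CCN3 has the largest |ΔΔCt| = 5.18.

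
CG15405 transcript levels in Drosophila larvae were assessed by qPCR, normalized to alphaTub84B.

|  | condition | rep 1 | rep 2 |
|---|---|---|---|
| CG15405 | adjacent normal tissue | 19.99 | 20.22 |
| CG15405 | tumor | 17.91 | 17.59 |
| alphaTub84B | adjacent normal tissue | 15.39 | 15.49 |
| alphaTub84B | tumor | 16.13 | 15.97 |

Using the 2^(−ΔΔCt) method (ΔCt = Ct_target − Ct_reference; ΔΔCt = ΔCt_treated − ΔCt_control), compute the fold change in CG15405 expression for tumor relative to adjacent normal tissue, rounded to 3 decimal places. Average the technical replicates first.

7.808

Mean Ct: CG15405 adjacent normal tissue 20.105; CG15405 tumor 17.750; alphaTub84B adjacent normal tissue 15.440; alphaTub84B tumor 16.050
ΔCt(adjacent normal tissue) = 20.105 − 15.440 = 4.665
ΔCt(tumor) = 17.750 − 16.050 = 1.700
ΔΔCt = 1.700 − 4.665 = -2.965
Fold change = 2^(−(-2.965)) = 2^2.965 = 7.8083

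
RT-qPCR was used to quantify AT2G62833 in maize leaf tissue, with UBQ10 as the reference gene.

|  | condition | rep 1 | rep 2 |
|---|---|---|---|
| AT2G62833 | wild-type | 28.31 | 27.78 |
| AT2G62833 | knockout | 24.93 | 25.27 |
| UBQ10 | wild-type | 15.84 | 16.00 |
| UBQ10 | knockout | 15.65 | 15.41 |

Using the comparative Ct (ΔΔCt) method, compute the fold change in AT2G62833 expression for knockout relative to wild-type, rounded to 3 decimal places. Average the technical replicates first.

Mean Ct: AT2G62833 wild-type 28.045; AT2G62833 knockout 25.100; UBQ10 wild-type 15.920; UBQ10 knockout 15.530
ΔCt(wild-type) = 28.045 − 15.920 = 12.125
ΔCt(knockout) = 25.100 − 15.530 = 9.570
ΔΔCt = 9.570 − 12.125 = -2.555
Fold change = 2^(−(-2.555)) = 2^2.555 = 5.8767

5.877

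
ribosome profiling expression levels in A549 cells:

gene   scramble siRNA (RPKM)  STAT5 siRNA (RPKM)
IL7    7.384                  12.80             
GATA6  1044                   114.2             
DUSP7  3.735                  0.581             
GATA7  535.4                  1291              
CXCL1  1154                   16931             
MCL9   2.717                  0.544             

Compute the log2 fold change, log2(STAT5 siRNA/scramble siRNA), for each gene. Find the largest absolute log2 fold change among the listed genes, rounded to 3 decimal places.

3.875

log2(12.80/7.384) = 0.794  (IL7)
log2(114.2/1044) = -3.192  (GATA6)
log2(0.581/3.735) = -2.684  (DUSP7)
log2(1291/535.4) = 1.270  (GATA7)
log2(16931/1154) = 3.875  (CXCL1)
log2(0.544/2.717) = -2.320  (MCL9)
The largest magnitude belongs to CXCL1.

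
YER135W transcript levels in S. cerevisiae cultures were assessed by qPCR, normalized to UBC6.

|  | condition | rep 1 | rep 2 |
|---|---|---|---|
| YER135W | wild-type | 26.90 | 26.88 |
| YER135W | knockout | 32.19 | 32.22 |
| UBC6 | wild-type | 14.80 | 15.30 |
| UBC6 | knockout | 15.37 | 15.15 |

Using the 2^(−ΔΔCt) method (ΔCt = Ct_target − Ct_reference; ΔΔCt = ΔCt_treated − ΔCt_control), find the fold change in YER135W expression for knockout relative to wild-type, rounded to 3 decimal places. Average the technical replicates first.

Mean Ct: YER135W wild-type 26.890; YER135W knockout 32.205; UBC6 wild-type 15.050; UBC6 knockout 15.260
ΔCt(wild-type) = 26.890 − 15.050 = 11.840
ΔCt(knockout) = 32.205 − 15.260 = 16.945
ΔΔCt = 16.945 − 11.840 = 5.105
Fold change = 2^(−5.105) = 0.0291

0.029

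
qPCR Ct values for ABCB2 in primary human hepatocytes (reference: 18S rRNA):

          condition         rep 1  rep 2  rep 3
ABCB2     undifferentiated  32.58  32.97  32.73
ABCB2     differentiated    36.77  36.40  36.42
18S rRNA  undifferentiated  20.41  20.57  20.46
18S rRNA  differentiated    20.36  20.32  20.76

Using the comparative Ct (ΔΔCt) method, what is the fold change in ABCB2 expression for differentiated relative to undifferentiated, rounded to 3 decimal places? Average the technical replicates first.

0.073

Mean Ct: ABCB2 undifferentiated 32.760; ABCB2 differentiated 36.530; 18S rRNA undifferentiated 20.480; 18S rRNA differentiated 20.480
ΔCt(undifferentiated) = 32.760 − 20.480 = 12.280
ΔCt(differentiated) = 36.530 − 20.480 = 16.050
ΔΔCt = 16.050 − 12.280 = 3.770
Fold change = 2^(−3.770) = 0.0733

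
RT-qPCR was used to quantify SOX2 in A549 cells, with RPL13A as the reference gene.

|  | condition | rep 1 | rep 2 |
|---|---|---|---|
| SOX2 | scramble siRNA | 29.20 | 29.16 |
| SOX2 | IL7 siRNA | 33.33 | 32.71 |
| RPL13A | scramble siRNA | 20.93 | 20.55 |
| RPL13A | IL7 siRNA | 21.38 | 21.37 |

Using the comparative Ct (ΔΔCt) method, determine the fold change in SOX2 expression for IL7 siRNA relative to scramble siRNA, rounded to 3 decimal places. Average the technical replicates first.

0.108

Mean Ct: SOX2 scramble siRNA 29.180; SOX2 IL7 siRNA 33.020; RPL13A scramble siRNA 20.740; RPL13A IL7 siRNA 21.375
ΔCt(scramble siRNA) = 29.180 − 20.740 = 8.440
ΔCt(IL7 siRNA) = 33.020 − 21.375 = 11.645
ΔΔCt = 11.645 − 8.440 = 3.205
Fold change = 2^(−3.205) = 0.1084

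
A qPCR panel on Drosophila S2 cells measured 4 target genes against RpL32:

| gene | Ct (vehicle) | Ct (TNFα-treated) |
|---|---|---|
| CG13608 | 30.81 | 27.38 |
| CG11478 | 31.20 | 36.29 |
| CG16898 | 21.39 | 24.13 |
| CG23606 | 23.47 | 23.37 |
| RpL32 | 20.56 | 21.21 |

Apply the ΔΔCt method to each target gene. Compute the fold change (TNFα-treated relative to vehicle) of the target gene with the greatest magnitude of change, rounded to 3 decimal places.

CG13608: ΔΔCt = (27.38−21.21) − (30.81−20.56) = 6.17 − 10.25 = -4.08; fold change = 2^4.08 = 16.912
CG11478: ΔΔCt = (36.29−21.21) − (31.20−20.56) = 15.08 − 10.64 = 4.44; fold change = 2^-4.44 = 0.046
CG16898: ΔΔCt = (24.13−21.21) − (21.39−20.56) = 2.92 − 0.83 = 2.09; fold change = 2^-2.09 = 0.235
CG23606: ΔΔCt = (23.37−21.21) − (23.47−20.56) = 2.16 − 2.91 = -0.75; fold change = 2^0.75 = 1.682
CG11478 has the largest |ΔΔCt| = 4.44.

0.046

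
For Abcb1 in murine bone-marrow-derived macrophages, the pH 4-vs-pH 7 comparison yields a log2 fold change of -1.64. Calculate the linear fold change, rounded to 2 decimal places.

0.32

Fold change = 2^(-1.64) = 0.321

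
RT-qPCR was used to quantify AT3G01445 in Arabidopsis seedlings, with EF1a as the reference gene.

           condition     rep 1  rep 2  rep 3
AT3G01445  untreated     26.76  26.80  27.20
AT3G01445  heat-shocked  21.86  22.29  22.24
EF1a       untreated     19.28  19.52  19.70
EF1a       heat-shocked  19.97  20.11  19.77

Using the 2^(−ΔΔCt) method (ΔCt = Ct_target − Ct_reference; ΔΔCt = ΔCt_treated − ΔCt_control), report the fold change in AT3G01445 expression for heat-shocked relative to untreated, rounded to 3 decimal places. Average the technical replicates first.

Mean Ct: AT3G01445 untreated 26.920; AT3G01445 heat-shocked 22.130; EF1a untreated 19.500; EF1a heat-shocked 19.950
ΔCt(untreated) = 26.920 − 19.500 = 7.420
ΔCt(heat-shocked) = 22.130 − 19.950 = 2.180
ΔΔCt = 2.180 − 7.420 = -5.240
Fold change = 2^(−(-5.240)) = 2^5.240 = 37.7918

37.792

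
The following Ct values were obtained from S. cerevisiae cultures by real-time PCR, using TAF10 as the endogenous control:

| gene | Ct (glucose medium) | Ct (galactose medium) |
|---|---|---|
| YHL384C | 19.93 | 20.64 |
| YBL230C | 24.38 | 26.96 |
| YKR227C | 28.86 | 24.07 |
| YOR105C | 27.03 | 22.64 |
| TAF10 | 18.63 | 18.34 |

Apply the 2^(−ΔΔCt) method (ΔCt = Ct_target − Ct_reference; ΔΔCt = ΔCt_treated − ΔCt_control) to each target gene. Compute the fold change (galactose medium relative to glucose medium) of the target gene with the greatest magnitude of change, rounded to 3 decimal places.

22.627

YHL384C: ΔΔCt = (20.64−18.34) − (19.93−18.63) = 2.30 − 1.30 = 1.00; fold change = 2^-1.00 = 0.500
YBL230C: ΔΔCt = (26.96−18.34) − (24.38−18.63) = 8.62 − 5.75 = 2.87; fold change = 2^-2.87 = 0.137
YKR227C: ΔΔCt = (24.07−18.34) − (28.86−18.63) = 5.73 − 10.23 = -4.50; fold change = 2^4.50 = 22.627
YOR105C: ΔΔCt = (22.64−18.34) − (27.03−18.63) = 4.30 − 8.40 = -4.10; fold change = 2^4.10 = 17.148
YKR227C has the largest |ΔΔCt| = 4.50.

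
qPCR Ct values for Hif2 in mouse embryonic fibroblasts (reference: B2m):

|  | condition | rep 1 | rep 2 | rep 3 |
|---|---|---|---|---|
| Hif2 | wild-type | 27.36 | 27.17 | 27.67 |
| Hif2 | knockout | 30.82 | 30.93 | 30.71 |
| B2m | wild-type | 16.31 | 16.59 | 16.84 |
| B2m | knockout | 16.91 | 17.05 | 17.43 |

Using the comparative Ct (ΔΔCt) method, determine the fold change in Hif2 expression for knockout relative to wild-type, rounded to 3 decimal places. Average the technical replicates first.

0.137

Mean Ct: Hif2 wild-type 27.400; Hif2 knockout 30.820; B2m wild-type 16.580; B2m knockout 17.130
ΔCt(wild-type) = 27.400 − 16.580 = 10.820
ΔCt(knockout) = 30.820 − 17.130 = 13.690
ΔΔCt = 13.690 − 10.820 = 2.870
Fold change = 2^(−2.870) = 0.1368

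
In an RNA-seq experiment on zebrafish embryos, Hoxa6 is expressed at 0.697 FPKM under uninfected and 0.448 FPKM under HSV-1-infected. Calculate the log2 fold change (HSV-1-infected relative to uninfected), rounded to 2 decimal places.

-0.64

Fold change = 0.448 / 0.697 = 0.6428
log2(0.6428) = -0.638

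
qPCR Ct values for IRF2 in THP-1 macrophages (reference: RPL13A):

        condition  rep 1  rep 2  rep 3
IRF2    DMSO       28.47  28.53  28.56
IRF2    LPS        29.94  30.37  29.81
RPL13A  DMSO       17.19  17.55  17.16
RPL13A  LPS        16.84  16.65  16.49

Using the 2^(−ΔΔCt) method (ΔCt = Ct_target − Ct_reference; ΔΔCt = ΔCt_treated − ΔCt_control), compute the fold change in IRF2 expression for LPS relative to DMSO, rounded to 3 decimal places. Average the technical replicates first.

Mean Ct: IRF2 DMSO 28.520; IRF2 LPS 30.040; RPL13A DMSO 17.300; RPL13A LPS 16.660
ΔCt(DMSO) = 28.520 − 17.300 = 11.220
ΔCt(LPS) = 30.040 − 16.660 = 13.380
ΔΔCt = 13.380 − 11.220 = 2.160
Fold change = 2^(−2.160) = 0.2238

0.224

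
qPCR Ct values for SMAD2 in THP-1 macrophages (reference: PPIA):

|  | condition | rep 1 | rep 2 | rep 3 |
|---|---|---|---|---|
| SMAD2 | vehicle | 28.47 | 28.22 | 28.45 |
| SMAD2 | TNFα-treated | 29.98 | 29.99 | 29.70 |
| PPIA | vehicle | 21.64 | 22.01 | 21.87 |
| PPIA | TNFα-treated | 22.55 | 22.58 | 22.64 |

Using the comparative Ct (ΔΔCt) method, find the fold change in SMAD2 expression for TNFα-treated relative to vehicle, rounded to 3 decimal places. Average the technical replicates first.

0.590

Mean Ct: SMAD2 vehicle 28.380; SMAD2 TNFα-treated 29.890; PPIA vehicle 21.840; PPIA TNFα-treated 22.590
ΔCt(vehicle) = 28.380 − 21.840 = 6.540
ΔCt(TNFα-treated) = 29.890 − 22.590 = 7.300
ΔΔCt = 7.300 − 6.540 = 0.760
Fold change = 2^(−0.760) = 0.5905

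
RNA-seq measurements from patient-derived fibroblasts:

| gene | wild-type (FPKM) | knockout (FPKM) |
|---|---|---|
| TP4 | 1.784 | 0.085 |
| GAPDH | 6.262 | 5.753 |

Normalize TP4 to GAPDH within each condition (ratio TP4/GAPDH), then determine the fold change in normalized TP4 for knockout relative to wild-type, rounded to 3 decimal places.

0.052

TP4/GAPDH (wild-type) = 1.784 / 6.262 = 0.28489
TP4/GAPDH (knockout) = 0.085 / 5.753 = 0.014775
Fold change = 0.014775 / 0.28489 = 0.0519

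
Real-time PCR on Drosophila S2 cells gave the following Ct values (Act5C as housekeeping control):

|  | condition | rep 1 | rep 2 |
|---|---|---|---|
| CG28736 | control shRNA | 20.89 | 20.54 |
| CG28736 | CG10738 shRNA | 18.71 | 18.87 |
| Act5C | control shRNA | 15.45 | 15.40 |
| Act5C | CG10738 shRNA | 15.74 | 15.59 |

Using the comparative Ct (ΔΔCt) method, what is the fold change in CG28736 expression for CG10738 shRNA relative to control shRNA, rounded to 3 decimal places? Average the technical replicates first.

Mean Ct: CG28736 control shRNA 20.715; CG28736 CG10738 shRNA 18.790; Act5C control shRNA 15.425; Act5C CG10738 shRNA 15.665
ΔCt(control shRNA) = 20.715 − 15.425 = 5.290
ΔCt(CG10738 shRNA) = 18.790 − 15.665 = 3.125
ΔΔCt = 3.125 − 5.290 = -2.165
Fold change = 2^(−(-2.165)) = 2^2.165 = 4.4847

4.485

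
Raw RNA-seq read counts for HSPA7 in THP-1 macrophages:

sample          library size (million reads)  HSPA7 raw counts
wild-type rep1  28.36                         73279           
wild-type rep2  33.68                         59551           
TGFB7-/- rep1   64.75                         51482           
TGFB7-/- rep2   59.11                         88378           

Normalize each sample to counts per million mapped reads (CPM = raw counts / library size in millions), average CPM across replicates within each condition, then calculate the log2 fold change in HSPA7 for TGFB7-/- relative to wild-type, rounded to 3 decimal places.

CPM(wild-type rep1) = 73279 / 28.36 = 2583.8858
CPM(wild-type rep2) = 59551 / 33.68 = 1768.1413
CPM(TGFB7-/- rep1) = 51482 / 64.75 = 795.0888
CPM(TGFB7-/- rep2) = 88378 / 59.11 = 1495.1446
mean CPM(wild-type) = 2176.0135; mean CPM(TGFB7-/-) = 1145.1167
Fold change = 1145.1167 / 2176.0135 = 0.52625
log2(0.52625) = -0.9262

-0.926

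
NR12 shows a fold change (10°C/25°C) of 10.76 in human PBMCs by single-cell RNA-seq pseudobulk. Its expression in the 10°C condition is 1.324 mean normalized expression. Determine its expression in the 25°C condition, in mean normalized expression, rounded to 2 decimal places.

0.12

25°C expression = 1.324 / 10.76 = 0.12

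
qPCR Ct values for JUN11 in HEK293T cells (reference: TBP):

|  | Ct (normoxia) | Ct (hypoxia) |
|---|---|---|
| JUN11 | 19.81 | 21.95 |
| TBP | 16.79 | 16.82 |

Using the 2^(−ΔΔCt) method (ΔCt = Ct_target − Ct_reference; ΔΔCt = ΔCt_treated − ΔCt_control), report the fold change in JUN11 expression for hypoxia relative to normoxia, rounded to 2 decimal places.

ΔCt(normoxia) = 19.810 − 16.790 = 3.020
ΔCt(hypoxia) = 21.950 − 16.820 = 5.130
ΔΔCt = 5.130 − 3.020 = 2.110
Fold change = 2^(−2.110) = 0.232

0.23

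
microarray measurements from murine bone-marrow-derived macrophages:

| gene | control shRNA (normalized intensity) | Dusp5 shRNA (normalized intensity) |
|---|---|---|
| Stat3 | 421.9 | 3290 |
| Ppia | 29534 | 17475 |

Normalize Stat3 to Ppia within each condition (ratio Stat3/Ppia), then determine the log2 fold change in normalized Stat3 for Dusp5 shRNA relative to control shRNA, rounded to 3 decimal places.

Stat3/Ppia (control shRNA) = 421.9 / 29534 = 0.014285
Stat3/Ppia (Dusp5 shRNA) = 3290 / 17475 = 0.18827
Fold change = 0.18827 / 0.014285 = 13.1793
log2(13.1793) = 3.7202

3.720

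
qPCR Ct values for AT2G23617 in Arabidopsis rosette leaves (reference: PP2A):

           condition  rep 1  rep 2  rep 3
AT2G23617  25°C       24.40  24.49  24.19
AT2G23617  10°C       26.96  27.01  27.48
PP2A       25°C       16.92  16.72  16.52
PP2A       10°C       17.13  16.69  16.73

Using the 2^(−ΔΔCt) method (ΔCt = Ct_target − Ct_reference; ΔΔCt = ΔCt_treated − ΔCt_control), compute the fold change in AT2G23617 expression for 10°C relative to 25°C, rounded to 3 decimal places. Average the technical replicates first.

Mean Ct: AT2G23617 25°C 24.360; AT2G23617 10°C 27.150; PP2A 25°C 16.720; PP2A 10°C 16.850
ΔCt(25°C) = 24.360 − 16.720 = 7.640
ΔCt(10°C) = 27.150 − 16.850 = 10.300
ΔΔCt = 10.300 − 7.640 = 2.660
Fold change = 2^(−2.660) = 0.1582

0.158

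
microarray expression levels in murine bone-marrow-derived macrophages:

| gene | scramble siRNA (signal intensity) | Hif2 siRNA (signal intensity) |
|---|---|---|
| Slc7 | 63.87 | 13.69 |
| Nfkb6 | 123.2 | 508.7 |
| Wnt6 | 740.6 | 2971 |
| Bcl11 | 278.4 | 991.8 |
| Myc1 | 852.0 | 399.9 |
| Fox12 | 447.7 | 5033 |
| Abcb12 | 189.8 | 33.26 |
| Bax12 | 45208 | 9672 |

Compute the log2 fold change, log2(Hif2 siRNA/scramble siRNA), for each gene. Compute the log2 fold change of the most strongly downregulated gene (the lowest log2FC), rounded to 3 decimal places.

-2.513

log2(13.69/63.87) = -2.222  (Slc7)
log2(508.7/123.2) = 2.046  (Nfkb6)
log2(2971/740.6) = 2.004  (Wnt6)
log2(991.8/278.4) = 1.833  (Bcl11)
log2(399.9/852.0) = -1.091  (Myc1)
log2(5033/447.7) = 3.491  (Fox12)
log2(33.26/189.8) = -2.513  (Abcb12)
log2(9672/45208) = -2.225  (Bax12)
Abcb12 is most strongly downregulated.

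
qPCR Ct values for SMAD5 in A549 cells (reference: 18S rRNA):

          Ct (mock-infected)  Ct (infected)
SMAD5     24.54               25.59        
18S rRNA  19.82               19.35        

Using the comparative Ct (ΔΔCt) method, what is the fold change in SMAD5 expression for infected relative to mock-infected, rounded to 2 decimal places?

ΔCt(mock-infected) = 24.540 − 19.820 = 4.720
ΔCt(infected) = 25.590 − 19.350 = 6.240
ΔΔCt = 6.240 − 4.720 = 1.520
Fold change = 2^(−1.520) = 0.349

0.35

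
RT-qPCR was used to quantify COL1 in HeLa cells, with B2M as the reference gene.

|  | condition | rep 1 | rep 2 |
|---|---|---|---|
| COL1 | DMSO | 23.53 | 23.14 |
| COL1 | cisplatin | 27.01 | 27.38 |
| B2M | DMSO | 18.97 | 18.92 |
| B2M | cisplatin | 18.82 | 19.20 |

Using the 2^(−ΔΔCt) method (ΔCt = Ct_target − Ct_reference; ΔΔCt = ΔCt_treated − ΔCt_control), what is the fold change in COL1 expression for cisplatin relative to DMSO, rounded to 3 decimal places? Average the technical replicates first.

0.072

Mean Ct: COL1 DMSO 23.335; COL1 cisplatin 27.195; B2M DMSO 18.945; B2M cisplatin 19.010
ΔCt(DMSO) = 23.335 − 18.945 = 4.390
ΔCt(cisplatin) = 27.195 − 19.010 = 8.185
ΔΔCt = 8.185 − 4.390 = 3.795
Fold change = 2^(−3.795) = 0.0720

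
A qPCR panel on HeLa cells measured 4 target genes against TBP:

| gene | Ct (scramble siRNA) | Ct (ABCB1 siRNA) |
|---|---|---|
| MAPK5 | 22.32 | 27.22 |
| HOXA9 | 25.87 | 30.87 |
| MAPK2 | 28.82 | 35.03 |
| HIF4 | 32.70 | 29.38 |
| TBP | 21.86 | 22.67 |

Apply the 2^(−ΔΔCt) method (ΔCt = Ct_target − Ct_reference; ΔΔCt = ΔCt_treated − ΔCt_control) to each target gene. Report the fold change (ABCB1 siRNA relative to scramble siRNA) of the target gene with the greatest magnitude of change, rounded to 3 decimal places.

0.024

MAPK5: ΔΔCt = (27.22−22.67) − (22.32−21.86) = 4.55 − 0.46 = 4.09; fold change = 2^-4.09 = 0.059
HOXA9: ΔΔCt = (30.87−22.67) − (25.87−21.86) = 8.20 − 4.01 = 4.19; fold change = 2^-4.19 = 0.055
MAPK2: ΔΔCt = (35.03−22.67) − (28.82−21.86) = 12.36 − 6.96 = 5.40; fold change = 2^-5.40 = 0.024
HIF4: ΔΔCt = (29.38−22.67) − (32.70−21.86) = 6.71 − 10.84 = -4.13; fold change = 2^4.13 = 17.509
MAPK2 has the largest |ΔΔCt| = 5.40.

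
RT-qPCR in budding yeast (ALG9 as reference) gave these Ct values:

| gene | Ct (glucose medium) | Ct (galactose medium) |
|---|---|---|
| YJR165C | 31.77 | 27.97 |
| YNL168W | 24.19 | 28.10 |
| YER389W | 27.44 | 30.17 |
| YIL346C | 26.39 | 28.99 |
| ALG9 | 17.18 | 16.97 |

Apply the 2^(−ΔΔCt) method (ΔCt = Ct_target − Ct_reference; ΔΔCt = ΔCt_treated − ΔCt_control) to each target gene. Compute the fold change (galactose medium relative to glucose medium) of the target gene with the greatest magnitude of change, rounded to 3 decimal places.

YJR165C: ΔΔCt = (27.97−16.97) − (31.77−17.18) = 11.00 − 14.59 = -3.59; fold change = 2^3.59 = 12.042
YNL168W: ΔΔCt = (28.10−16.97) − (24.19−17.18) = 11.13 − 7.01 = 4.12; fold change = 2^-4.12 = 0.058
YER389W: ΔΔCt = (30.17−16.97) − (27.44−17.18) = 13.20 − 10.26 = 2.94; fold change = 2^-2.94 = 0.130
YIL346C: ΔΔCt = (28.99−16.97) − (26.39−17.18) = 12.02 − 9.21 = 2.81; fold change = 2^-2.81 = 0.143
YNL168W has the largest |ΔΔCt| = 4.12.

0.058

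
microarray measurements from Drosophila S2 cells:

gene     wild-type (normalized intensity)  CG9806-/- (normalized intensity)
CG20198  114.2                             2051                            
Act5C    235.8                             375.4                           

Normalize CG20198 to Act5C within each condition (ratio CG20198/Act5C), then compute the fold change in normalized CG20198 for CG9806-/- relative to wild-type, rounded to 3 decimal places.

CG20198/Act5C (wild-type) = 114.2 / 235.8 = 0.48431
CG20198/Act5C (CG9806-/-) = 2051 / 375.4 = 5.4635
Fold change = 5.4635 / 0.48431 = 11.2810

11.281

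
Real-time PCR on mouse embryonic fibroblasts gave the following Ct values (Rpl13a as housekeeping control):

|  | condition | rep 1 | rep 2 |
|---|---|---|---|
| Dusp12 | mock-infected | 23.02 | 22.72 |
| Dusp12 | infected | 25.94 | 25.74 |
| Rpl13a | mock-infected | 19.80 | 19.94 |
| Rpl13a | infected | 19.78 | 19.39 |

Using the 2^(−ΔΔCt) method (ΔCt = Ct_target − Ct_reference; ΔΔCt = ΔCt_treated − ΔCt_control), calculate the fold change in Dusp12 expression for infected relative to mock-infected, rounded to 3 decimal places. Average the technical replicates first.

Mean Ct: Dusp12 mock-infected 22.870; Dusp12 infected 25.840; Rpl13a mock-infected 19.870; Rpl13a infected 19.585
ΔCt(mock-infected) = 22.870 − 19.870 = 3.000
ΔCt(infected) = 25.840 − 19.585 = 6.255
ΔΔCt = 6.255 − 3.000 = 3.255
Fold change = 2^(−3.255) = 0.1047

0.105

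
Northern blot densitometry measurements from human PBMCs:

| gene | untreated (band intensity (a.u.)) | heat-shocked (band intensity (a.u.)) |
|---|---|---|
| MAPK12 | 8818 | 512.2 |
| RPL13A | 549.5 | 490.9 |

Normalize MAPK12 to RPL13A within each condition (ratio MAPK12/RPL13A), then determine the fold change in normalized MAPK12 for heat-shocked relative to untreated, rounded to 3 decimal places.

MAPK12/RPL13A (untreated) = 8818 / 549.5 = 16.047
MAPK12/RPL13A (heat-shocked) = 512.2 / 490.9 = 1.0434
Fold change = 1.0434 / 16.047 = 0.0650

0.065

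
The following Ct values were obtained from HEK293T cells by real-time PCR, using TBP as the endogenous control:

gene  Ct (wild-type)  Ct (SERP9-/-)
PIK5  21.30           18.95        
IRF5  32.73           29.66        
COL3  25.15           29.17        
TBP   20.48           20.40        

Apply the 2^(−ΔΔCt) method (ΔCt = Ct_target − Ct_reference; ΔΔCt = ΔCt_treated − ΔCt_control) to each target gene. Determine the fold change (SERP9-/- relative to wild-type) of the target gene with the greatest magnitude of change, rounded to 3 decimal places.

0.058

PIK5: ΔΔCt = (18.95−20.40) − (21.30−20.48) = -1.45 − 0.82 = -2.27; fold change = 2^2.27 = 4.823
IRF5: ΔΔCt = (29.66−20.40) − (32.73−20.48) = 9.26 − 12.25 = -2.99; fold change = 2^2.99 = 7.945
COL3: ΔΔCt = (29.17−20.40) − (25.15−20.48) = 8.77 − 4.67 = 4.10; fold change = 2^-4.10 = 0.058
COL3 has the largest |ΔΔCt| = 4.10.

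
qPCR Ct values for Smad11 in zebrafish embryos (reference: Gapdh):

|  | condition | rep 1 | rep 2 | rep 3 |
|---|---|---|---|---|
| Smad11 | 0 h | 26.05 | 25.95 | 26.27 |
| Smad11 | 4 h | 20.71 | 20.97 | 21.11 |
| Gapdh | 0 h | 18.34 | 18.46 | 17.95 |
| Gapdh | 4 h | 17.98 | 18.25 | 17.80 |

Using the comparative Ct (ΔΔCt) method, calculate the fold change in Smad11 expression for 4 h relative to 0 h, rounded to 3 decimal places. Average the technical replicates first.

Mean Ct: Smad11 0 h 26.090; Smad11 4 h 20.930; Gapdh 0 h 18.250; Gapdh 4 h 18.010
ΔCt(0 h) = 26.090 − 18.250 = 7.840
ΔCt(4 h) = 20.930 − 18.010 = 2.920
ΔΔCt = 2.920 − 7.840 = -4.920
Fold change = 2^(−(-4.920)) = 2^4.920 = 30.2738

30.274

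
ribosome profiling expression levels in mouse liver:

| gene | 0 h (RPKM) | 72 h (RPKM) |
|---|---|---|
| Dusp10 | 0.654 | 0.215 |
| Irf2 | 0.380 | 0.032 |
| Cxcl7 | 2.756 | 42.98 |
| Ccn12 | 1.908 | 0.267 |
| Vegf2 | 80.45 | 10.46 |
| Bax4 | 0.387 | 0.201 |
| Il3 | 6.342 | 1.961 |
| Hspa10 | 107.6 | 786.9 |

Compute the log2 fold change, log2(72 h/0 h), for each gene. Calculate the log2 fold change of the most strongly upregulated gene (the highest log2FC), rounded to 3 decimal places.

3.963

log2(0.215/0.654) = -1.605  (Dusp10)
log2(0.032/0.380) = -3.570  (Irf2)
log2(42.98/2.756) = 3.963  (Cxcl7)
log2(0.267/1.908) = -2.837  (Ccn12)
log2(10.46/80.45) = -2.943  (Vegf2)
log2(0.201/0.387) = -0.945  (Bax4)
log2(1.961/6.342) = -1.693  (Il3)
log2(786.9/107.6) = 2.871  (Hspa10)
Cxcl7 is most strongly upregulated.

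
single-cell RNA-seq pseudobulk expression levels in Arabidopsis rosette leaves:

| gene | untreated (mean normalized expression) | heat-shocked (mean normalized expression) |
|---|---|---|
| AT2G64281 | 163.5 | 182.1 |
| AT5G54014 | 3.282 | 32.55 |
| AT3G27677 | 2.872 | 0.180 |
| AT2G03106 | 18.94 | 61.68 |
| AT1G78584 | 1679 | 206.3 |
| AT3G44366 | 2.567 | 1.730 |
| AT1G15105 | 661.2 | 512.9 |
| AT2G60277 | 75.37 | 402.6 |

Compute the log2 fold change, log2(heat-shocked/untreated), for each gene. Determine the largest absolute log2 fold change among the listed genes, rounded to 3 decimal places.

log2(182.1/163.5) = 0.155  (AT2G64281)
log2(32.55/3.282) = 3.310  (AT5G54014)
log2(0.180/2.872) = -3.996  (AT3G27677)
log2(61.68/18.94) = 1.703  (AT2G03106)
log2(206.3/1679) = -3.025  (AT1G78584)
log2(1.730/2.567) = -0.569  (AT3G44366)
log2(512.9/661.2) = -0.366  (AT1G15105)
log2(402.6/75.37) = 2.417  (AT2G60277)
The largest magnitude belongs to AT3G27677.

3.996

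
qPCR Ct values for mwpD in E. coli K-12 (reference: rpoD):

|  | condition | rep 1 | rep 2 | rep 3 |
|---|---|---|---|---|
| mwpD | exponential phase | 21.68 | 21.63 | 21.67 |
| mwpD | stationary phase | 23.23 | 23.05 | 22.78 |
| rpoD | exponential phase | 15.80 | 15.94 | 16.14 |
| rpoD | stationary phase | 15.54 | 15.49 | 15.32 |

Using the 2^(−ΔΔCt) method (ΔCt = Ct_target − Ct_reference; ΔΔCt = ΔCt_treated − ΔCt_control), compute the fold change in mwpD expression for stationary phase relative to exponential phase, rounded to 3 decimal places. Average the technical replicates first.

Mean Ct: mwpD exponential phase 21.660; mwpD stationary phase 23.020; rpoD exponential phase 15.960; rpoD stationary phase 15.450
ΔCt(exponential phase) = 21.660 − 15.960 = 5.700
ΔCt(stationary phase) = 23.020 − 15.450 = 7.570
ΔΔCt = 7.570 − 5.700 = 1.870
Fold change = 2^(−1.870) = 0.2736

0.274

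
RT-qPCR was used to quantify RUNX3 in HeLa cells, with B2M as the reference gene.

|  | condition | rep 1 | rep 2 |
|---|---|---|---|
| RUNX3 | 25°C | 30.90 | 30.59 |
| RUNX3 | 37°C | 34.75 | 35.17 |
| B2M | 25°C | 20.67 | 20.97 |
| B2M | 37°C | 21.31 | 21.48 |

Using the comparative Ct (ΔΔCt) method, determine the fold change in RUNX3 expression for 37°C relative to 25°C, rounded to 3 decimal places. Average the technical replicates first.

Mean Ct: RUNX3 25°C 30.745; RUNX3 37°C 34.960; B2M 25°C 20.820; B2M 37°C 21.395
ΔCt(25°C) = 30.745 − 20.820 = 9.925
ΔCt(37°C) = 34.960 − 21.395 = 13.565
ΔΔCt = 13.565 − 9.925 = 3.640
Fold change = 2^(−3.640) = 0.0802

0.080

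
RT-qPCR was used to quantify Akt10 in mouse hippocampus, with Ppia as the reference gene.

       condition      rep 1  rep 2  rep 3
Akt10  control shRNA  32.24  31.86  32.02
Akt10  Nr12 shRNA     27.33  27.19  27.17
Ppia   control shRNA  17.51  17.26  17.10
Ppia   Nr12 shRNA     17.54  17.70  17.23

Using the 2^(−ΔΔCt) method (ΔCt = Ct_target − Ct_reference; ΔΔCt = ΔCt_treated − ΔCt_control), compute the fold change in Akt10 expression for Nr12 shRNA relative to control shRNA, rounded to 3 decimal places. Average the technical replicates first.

32.223

Mean Ct: Akt10 control shRNA 32.040; Akt10 Nr12 shRNA 27.230; Ppia control shRNA 17.290; Ppia Nr12 shRNA 17.490
ΔCt(control shRNA) = 32.040 − 17.290 = 14.750
ΔCt(Nr12 shRNA) = 27.230 − 17.490 = 9.740
ΔΔCt = 9.740 − 14.750 = -5.010
Fold change = 2^(−(-5.010)) = 2^5.010 = 32.2226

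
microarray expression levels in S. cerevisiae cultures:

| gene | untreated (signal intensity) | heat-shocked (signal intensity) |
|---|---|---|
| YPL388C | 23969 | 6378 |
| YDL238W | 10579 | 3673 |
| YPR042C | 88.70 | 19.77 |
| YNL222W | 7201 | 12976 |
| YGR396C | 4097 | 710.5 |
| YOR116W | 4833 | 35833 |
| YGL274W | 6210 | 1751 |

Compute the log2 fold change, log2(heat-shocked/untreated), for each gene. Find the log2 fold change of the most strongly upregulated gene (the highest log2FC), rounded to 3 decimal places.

2.890

log2(6378/23969) = -1.910  (YPL388C)
log2(3673/10579) = -1.526  (YDL238W)
log2(19.77/88.70) = -2.166  (YPR042C)
log2(12976/7201) = 0.850  (YNL222W)
log2(710.5/4097) = -2.528  (YGR396C)
log2(35833/4833) = 2.890  (YOR116W)
log2(1751/6210) = -1.826  (YGL274W)
YOR116W is most strongly upregulated.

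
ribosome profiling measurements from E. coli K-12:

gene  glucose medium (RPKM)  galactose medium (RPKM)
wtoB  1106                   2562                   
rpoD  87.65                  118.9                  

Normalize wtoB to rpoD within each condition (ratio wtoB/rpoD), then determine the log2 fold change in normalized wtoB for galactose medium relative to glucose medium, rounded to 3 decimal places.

wtoB/rpoD (glucose medium) = 1106 / 87.65 = 12.618
wtoB/rpoD (galactose medium) = 2562 / 118.9 = 21.548
Fold change = 21.548 / 12.618 = 1.7076
log2(1.7076) = 0.7720

0.772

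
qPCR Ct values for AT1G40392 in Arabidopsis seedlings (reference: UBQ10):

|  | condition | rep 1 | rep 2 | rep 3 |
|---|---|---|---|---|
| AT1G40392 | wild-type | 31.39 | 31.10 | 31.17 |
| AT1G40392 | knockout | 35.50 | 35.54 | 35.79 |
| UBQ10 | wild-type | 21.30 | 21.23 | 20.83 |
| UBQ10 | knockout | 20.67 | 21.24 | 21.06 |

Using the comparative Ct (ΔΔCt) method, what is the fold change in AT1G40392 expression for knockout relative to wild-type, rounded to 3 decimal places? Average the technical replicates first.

Mean Ct: AT1G40392 wild-type 31.220; AT1G40392 knockout 35.610; UBQ10 wild-type 21.120; UBQ10 knockout 20.990
ΔCt(wild-type) = 31.220 − 21.120 = 10.100
ΔCt(knockout) = 35.610 − 20.990 = 14.620
ΔΔCt = 14.620 − 10.100 = 4.520
Fold change = 2^(−4.520) = 0.0436

0.044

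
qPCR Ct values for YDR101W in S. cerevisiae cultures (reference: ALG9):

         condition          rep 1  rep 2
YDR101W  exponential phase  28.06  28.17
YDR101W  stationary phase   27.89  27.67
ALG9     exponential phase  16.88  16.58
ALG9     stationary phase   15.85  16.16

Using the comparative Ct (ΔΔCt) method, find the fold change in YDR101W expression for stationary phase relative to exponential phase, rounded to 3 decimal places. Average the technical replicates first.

0.763

Mean Ct: YDR101W exponential phase 28.115; YDR101W stationary phase 27.780; ALG9 exponential phase 16.730; ALG9 stationary phase 16.005
ΔCt(exponential phase) = 28.115 − 16.730 = 11.385
ΔCt(stationary phase) = 27.780 − 16.005 = 11.775
ΔΔCt = 11.775 − 11.385 = 0.390
Fold change = 2^(−0.390) = 0.7631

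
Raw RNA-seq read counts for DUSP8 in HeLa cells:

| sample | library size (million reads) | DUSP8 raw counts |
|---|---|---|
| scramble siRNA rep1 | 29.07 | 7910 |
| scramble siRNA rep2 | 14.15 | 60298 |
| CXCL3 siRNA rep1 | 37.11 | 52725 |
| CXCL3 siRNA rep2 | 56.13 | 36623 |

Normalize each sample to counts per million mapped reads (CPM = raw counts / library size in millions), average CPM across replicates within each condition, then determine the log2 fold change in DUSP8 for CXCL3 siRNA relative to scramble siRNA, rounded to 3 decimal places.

-1.129

CPM(scramble siRNA rep1) = 7910 / 29.07 = 272.1018
CPM(scramble siRNA rep2) = 60298 / 14.15 = 4261.3428
CPM(CXCL3 siRNA rep1) = 52725 / 37.11 = 1420.7761
CPM(CXCL3 siRNA rep2) = 36623 / 56.13 = 652.4675
mean CPM(scramble siRNA) = 2266.7223; mean CPM(CXCL3 siRNA) = 1036.6218
Fold change = 1036.6218 / 2266.7223 = 0.45732
log2(0.45732) = -1.1287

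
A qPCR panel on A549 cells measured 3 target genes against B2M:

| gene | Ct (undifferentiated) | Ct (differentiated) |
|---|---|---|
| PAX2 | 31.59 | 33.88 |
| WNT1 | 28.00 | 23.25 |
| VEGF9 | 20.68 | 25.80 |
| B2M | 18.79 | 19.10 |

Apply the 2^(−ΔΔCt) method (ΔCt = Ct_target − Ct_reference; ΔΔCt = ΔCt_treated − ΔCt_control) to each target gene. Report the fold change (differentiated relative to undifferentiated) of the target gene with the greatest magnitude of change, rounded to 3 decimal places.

33.359

PAX2: ΔΔCt = (33.88−19.10) − (31.59−18.79) = 14.78 − 12.80 = 1.98; fold change = 2^-1.98 = 0.253
WNT1: ΔΔCt = (23.25−19.10) − (28.00−18.79) = 4.15 − 9.21 = -5.06; fold change = 2^5.06 = 33.359
VEGF9: ΔΔCt = (25.80−19.10) − (20.68−18.79) = 6.70 − 1.89 = 4.81; fold change = 2^-4.81 = 0.036
WNT1 has the largest |ΔΔCt| = 5.06.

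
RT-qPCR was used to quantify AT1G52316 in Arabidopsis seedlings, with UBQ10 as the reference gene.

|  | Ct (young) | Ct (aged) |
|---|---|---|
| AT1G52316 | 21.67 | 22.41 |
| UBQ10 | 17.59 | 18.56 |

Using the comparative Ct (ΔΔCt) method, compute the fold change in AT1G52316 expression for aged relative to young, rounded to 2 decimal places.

1.17

ΔCt(young) = 21.670 − 17.590 = 4.080
ΔCt(aged) = 22.410 − 18.560 = 3.850
ΔΔCt = 3.850 − 4.080 = -0.230
Fold change = 2^(−(-0.230)) = 2^0.230 = 1.173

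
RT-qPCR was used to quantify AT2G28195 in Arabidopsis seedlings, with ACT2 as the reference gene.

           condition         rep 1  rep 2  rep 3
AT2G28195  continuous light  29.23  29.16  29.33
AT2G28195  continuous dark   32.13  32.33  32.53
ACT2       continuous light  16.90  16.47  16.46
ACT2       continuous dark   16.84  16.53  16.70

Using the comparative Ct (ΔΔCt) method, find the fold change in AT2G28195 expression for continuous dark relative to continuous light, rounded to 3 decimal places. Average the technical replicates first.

Mean Ct: AT2G28195 continuous light 29.240; AT2G28195 continuous dark 32.330; ACT2 continuous light 16.610; ACT2 continuous dark 16.690
ΔCt(continuous light) = 29.240 − 16.610 = 12.630
ΔCt(continuous dark) = 32.330 − 16.690 = 15.640
ΔΔCt = 15.640 − 12.630 = 3.010
Fold change = 2^(−3.010) = 0.1241

0.124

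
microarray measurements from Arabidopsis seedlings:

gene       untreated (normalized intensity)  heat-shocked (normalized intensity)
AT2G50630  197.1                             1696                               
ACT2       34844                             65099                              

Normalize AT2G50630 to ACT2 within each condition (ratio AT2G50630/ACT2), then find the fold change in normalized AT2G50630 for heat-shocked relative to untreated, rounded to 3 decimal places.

4.606

AT2G50630/ACT2 (untreated) = 197.1 / 34844 = 0.0056566
AT2G50630/ACT2 (heat-shocked) = 1696 / 65099 = 0.026053
Fold change = 0.026053 / 0.0056566 = 4.6057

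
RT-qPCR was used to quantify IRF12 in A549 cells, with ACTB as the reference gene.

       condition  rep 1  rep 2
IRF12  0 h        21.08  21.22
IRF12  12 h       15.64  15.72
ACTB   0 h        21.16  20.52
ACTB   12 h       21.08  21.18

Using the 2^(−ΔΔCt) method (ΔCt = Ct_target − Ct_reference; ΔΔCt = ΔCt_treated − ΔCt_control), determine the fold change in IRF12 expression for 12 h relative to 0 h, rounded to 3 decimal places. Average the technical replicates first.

Mean Ct: IRF12 0 h 21.150; IRF12 12 h 15.680; ACTB 0 h 20.840; ACTB 12 h 21.130
ΔCt(0 h) = 21.150 − 20.840 = 0.310
ΔCt(12 h) = 15.680 − 21.130 = -5.450
ΔΔCt = -5.450 − 0.310 = -5.760
Fold change = 2^(−(-5.760)) = 2^5.760 = 54.1917

54.192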